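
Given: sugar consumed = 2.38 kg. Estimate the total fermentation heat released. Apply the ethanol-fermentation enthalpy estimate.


Q = m_sugar · 590 kJ/kg
Q = 2.38 · 590

1404.2000 kJ


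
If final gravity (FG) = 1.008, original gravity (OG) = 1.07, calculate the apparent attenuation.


AA = (OG − FG)/(OG − 1) · 100
AA = (1.07 − 1.008)/(1.07 − 1) · 100

88.5714 %


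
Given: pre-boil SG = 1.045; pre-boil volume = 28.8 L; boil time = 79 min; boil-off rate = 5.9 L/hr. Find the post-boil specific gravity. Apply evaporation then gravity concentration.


V_post = V_pre − rate·(t/60);  SG_post = 1 + (SG_pre−1)·V_pre/V_post
V_post = 28.8 − 5.9·(79/60) = 21.0317
SG_post = 1 + (1.045 − 1)·28.8/21.0317

1.0616


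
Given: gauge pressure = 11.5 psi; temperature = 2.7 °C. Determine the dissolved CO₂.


vols = (P + 14.695)·(0.01821 + 0.09011·e^(−0.04·T))
vols = (11.5 + 14.695)·(0.01821 + 0.09011·e^(−0.04·2.7))

2.5958 volumes


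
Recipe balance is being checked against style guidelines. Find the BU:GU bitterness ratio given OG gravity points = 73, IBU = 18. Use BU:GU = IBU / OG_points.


BU:GU = 18 / 73

0.2466


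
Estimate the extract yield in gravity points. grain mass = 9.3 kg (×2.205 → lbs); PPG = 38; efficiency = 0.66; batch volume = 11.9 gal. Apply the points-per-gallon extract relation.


points = lbs × PPG × eff / vol
lbs = 9.3 × 2.205 = 20.5065
points = 20.5065 × 38 × 0.66 / 11.9

43.2187 points


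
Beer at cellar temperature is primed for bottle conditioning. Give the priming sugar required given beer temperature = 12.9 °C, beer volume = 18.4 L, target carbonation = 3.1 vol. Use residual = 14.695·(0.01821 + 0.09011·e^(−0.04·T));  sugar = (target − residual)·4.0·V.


residual = 14.695·(0.01821 + 0.09011·e^(−0.04·12.9)) = 1.0580
sugar = (3.1 − 1.0580)·4.0·18.4

150.2915 g


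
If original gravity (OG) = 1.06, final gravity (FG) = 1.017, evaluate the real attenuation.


AA = (OG−FG)/(OG−1)·100;  RA = AA·0.8192
AA = (1.06 − 1.017)/(1.06 − 1)·100 = 71.6667
RA = 71.6667·0.8192

58.7093 %


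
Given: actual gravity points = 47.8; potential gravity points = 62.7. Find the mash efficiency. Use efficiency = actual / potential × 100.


efficiency = 47.8 / 62.7 × 100

76.2360 %


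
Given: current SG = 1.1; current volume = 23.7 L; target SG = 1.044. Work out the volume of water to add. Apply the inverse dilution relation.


V_water = V·((SG_curr − 1)/(SG_target − 1) − 1)
V_water = 23.7·((1.1 − 1)/(1.044 − 1) − 1)

30.1636 L


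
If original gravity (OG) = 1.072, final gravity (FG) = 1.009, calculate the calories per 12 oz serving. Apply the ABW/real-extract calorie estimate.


ABW = (OG−FG)·131.25·0.79/FG;  °P = 259 − 259/SG (for OG→OE and FG→AE);  RE = 0.1808·OE + 0.8192·AE;  Cal = (6.9·ABW + 4·(RE−0.1))·FG·3.55
ABW = (1.072 − 1.009)·131.25·0.79/1.009 = 6.4740
OE = 259 − 259/1.072 = 17.3955 °P
AE = 259 − 259/1.009 = 2.3102 °P
RE = 0.1808·17.3955 + 0.8192·2.3102 = 5.0376 °P
Cal = (6.9·6.4740 + 4·(5.0376−0.1))·1.009·3.55

230.7544 kcal


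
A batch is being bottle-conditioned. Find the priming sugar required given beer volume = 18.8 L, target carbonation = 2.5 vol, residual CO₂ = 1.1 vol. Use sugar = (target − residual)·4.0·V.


sugar = (2.5 − 1.1)·4.0·18.8

105.2800 g


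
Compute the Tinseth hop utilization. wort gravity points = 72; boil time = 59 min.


U = 1.65·0.000125^(GP/1000) · (1 − e^(−0.04·t))/4.15
bigness = 1.65·0.000125^(72/1000) = 0.8639
boil_factor = (1 − e^(−0.04·59))/4.15 = 0.2182
U = 0.8639 · 0.2182

0.1885


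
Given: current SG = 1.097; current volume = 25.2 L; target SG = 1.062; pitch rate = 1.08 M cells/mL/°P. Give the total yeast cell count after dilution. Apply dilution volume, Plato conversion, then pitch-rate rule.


V_w = V·((SG_c−1)/(SG_t−1)−1);  °P = 259 − 259/SG_t;  cells = rate·(V+V_w)·°P
V_w = 25.2·((1.097−1)/(1.062−1)−1) = 14.2258
V_final = 25.2 + 14.2258 = 39.4258
°P = 259 − 259/1.062 = 15.1205
cells = 1.08·39.4258·15.1205

643.8301 billion cells


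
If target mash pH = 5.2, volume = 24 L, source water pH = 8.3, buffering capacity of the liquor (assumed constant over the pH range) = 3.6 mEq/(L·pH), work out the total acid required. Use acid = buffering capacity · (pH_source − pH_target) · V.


acid = 3.6 · (8.3 − 5.2) · 24

267.8400 mEq


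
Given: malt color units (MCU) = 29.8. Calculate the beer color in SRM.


SRM = 1.4922 · MCU^0.6859
SRM = 1.4922 · 29.8^0.6859

15.3106 SRM


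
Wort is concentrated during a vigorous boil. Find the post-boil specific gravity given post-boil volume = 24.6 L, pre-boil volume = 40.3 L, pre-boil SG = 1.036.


SG_post = 1 + (SG_pre − 1)·V_pre/V_post
pts_pre = (1.036 − 1)·1000 = 36.0000
pts_post = 36.0000·40.3/24.6 = 58.9756
SG_post = 1 + 58.9756/1000

1.0590


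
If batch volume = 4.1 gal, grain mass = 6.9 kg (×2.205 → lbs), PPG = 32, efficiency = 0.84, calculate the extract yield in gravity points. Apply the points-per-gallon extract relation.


points = lbs × PPG × eff / vol
lbs = 6.9 × 2.205 = 15.2145
points = 15.2145 × 32 × 0.84 / 4.1

99.7477 points


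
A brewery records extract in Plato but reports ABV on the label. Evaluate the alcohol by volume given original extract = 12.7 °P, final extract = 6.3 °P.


SG = 259/(259 − P);  ABV = (OG − FG)·131.25
OG = 259/(259 − 12.7) = 1.0516
FG = 259/(259 − 6.3) = 1.0249
ABV = (1.0516 − 1.0249)·131.25

3.4955 % ABV


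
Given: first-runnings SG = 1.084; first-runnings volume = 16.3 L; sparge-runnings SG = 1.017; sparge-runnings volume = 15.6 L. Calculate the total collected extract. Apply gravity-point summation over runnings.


total = Σ (SG_i − 1)·1000·V_i
first = (1.084 − 1)·1000·16.3 = 1369.2000
sparge = (1.017 − 1)·1000·15.6 = 265.2000
total = 1369.2000 + 265.2000

1634.4000 gravity·L


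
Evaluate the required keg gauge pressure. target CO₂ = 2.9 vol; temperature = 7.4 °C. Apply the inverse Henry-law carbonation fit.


psi = vols/(0.01821 + 0.09011·e^(−0.04·T)) − 14.695
psi = 2.9/(0.01821 + 0.09011·e^(−0.04·7.4)) − 14.695

19.3295 psi


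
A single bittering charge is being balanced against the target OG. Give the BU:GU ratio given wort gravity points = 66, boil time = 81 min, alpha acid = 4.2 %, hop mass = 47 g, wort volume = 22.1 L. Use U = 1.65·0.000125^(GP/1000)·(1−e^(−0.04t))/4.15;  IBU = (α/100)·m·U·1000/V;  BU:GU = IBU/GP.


U = 1.65·0.000125^(66/1000)·(1−e^(−0.04·81))/4.15 = 0.2111
IBU = (4.2/100)·47·0.2111·1000/22.1 = 18.8554
BU:GU = 18.8554/66

0.2857


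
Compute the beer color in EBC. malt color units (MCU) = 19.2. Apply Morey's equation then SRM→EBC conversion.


SRM = 1.4922·MCU^0.6859;  EBC = SRM·1.97
SRM = 1.4922·19.2^0.6859 = 11.3251
EBC = 11.3251·1.97

22.3105 EBC


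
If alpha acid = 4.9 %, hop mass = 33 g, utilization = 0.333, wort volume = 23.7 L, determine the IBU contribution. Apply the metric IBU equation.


IBU = (α/100)·mass·U·1000 / V
IBU = (4.9/100)·33·0.333·1000 / 23.7

22.7199 IBU


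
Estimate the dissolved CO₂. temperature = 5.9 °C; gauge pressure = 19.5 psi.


vols = (P + 14.695)·(0.01821 + 0.09011·e^(−0.04·T))
vols = (19.5 + 14.695)·(0.01821 + 0.09011·e^(−0.04·5.9))

3.0563 volumes


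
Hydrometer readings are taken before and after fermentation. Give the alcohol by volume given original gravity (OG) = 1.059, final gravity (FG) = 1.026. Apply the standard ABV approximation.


ABV = (OG − FG) · 131.25
ABV = (1.059 − 1.026) · 131.25

4.3312 % ABV


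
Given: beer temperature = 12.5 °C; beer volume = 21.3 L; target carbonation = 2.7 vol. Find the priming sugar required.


residual = 14.695·(0.01821 + 0.09011·e^(−0.04·T));  sugar = (target − residual)·4.0·V
residual = 14.695·(0.01821 + 0.09011·e^(−0.04·12.5)) = 1.0707
sugar = (2.7 − 1.0707)·4.0·21.3

138.8127 g


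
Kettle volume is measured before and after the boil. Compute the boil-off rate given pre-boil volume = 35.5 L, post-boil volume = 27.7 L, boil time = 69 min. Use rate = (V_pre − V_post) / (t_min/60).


rate = (35.5 − 27.7) / (69/60)

6.7826 L/hr


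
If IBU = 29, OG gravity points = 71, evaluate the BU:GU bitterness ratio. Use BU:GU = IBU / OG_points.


BU:GU = 29 / 71

0.4085


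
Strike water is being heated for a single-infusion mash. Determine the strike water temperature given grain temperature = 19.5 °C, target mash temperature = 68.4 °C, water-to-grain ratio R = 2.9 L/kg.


T_strike = (0.41/R)·(T_mash − T_grain) + T_mash
T_strike = (0.41/2.9)·(68.4 − 19.5) + 68.4

75.3134 °C


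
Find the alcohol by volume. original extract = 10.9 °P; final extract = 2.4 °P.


SG = 259/(259 − P);  ABV = (OG − FG)·131.25
OG = 259/(259 − 10.9) = 1.0439
FG = 259/(259 − 2.4) = 1.0094
ABV = (1.0439 − 1.0094)·131.25

4.5387 % ABV


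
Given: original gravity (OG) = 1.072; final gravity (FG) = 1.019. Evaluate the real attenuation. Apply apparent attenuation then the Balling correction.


AA = (OG−FG)/(OG−1)·100;  RA = AA·0.8192
AA = (1.072 − 1.019)/(1.072 − 1)·100 = 73.6111
RA = 73.6111·0.8192

60.3022 %


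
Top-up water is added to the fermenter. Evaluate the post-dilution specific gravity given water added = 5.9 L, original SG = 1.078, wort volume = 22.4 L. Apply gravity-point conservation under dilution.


SG_new = 1 + (SG_old − 1)·V_old/(V_old + V_water)
pts = (1.078 − 1)·1000·22.4/(22.4 + 5.9) = 61.7385
SG_new = 1 + 61.7385/1000

1.0617


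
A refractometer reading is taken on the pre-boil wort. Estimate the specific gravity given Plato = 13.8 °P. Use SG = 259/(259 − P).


SG = 259/(259 − 13.8)

1.0563


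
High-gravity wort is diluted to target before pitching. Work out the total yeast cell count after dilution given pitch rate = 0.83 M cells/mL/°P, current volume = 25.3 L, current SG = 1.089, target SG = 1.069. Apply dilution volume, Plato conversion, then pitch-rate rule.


V_w = V·((SG_c−1)/(SG_t−1)−1);  °P = 259 − 259/SG_t;  cells = rate·(V+V_w)·°P
V_w = 25.3·((1.089−1)/(1.069−1)−1) = 7.3333
V_final = 25.3 + 7.3333 = 32.6333
°P = 259 − 259/1.069 = 16.7175
cells = 0.83·32.6333·16.7175

452.8044 billion cells


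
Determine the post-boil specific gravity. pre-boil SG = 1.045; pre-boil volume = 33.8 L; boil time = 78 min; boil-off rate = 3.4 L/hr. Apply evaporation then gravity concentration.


V_post = V_pre − rate·(t/60);  SG_post = 1 + (SG_pre−1)·V_pre/V_post
V_post = 33.8 − 3.4·(78/60) = 29.3800
SG_post = 1 + (1.045 − 1)·33.8/29.3800

1.0518


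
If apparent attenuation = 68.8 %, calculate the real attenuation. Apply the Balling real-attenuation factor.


RA = AA · 0.8192
RA = 68.8 · 0.8192

56.3610 %


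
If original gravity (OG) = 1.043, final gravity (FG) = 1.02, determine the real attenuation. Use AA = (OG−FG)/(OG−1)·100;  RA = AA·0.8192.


AA = (1.043 − 1.02)/(1.043 − 1)·100 = 53.4884
RA = 53.4884·0.8192

43.8177 %


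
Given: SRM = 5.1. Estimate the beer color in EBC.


EBC = SRM · 1.97
EBC = 5.1 · 1.97

10.0470 EBC


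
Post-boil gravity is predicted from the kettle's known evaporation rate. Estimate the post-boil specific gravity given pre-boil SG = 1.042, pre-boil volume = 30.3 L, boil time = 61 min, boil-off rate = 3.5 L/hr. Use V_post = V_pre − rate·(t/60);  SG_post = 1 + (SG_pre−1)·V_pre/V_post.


V_post = 30.3 − 3.5·(61/60) = 26.7417
SG_post = 1 + (1.042 − 1)·30.3/26.7417

1.0476


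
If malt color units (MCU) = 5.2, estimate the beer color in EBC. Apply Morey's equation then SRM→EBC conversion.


SRM = 1.4922·MCU^0.6859;  EBC = SRM·1.97
SRM = 1.4922·5.2^0.6859 = 4.6231
EBC = 4.6231·1.97

9.1075 EBC


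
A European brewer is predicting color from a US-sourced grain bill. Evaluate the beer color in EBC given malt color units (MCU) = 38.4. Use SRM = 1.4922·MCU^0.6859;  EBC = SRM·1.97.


SRM = 1.4922·38.4^0.6859 = 18.2188
EBC = 18.2188·1.97

35.8910 EBC


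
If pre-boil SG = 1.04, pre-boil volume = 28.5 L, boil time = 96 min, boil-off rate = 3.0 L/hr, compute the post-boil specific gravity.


V_post = V_pre − rate·(t/60);  SG_post = 1 + (SG_pre−1)·V_pre/V_post
V_post = 28.5 − 3.0·(96/60) = 23.7000
SG_post = 1 + (1.04 − 1)·28.5/23.7000

1.0481


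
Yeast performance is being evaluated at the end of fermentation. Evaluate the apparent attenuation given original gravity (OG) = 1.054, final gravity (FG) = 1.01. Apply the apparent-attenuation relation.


AA = (OG − FG)/(OG − 1) · 100
AA = (1.054 − 1.01)/(1.054 − 1) · 100

81.4815 %


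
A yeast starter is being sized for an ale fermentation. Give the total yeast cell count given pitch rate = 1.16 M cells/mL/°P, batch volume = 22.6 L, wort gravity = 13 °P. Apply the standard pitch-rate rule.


cells (billions) = rate · V_L · °P
cells = 1.16 · 22.6 · 13

340.8080 billion cells


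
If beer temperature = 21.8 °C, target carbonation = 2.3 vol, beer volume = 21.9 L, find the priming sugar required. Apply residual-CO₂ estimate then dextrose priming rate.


residual = 14.695·(0.01821 + 0.09011·e^(−0.04·T));  sugar = (target − residual)·4.0·V
residual = 14.695·(0.01821 + 0.09011·e^(−0.04·21.8)) = 0.8212
sugar = (2.3 − 0.8212)·4.0·21.9

129.5386 g


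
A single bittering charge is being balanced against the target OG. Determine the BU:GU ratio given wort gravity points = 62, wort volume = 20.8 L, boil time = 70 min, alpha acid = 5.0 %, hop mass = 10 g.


U = 1.65·0.000125^(GP/1000)·(1−e^(−0.04t))/4.15;  IBU = (α/100)·m·U·1000/V;  BU:GU = IBU/GP
U = 1.65·0.000125^(62/1000)·(1−e^(−0.04·70))/4.15 = 0.2139
IBU = (5.0/100)·10·0.2139·1000/20.8 = 5.1417
BU:GU = 5.1417/62

0.0829


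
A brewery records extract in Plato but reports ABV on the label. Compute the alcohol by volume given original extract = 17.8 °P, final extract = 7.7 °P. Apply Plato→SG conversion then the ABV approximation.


SG = 259/(259 − P);  ABV = (OG − FG)·131.25
OG = 259/(259 − 17.8) = 1.0738
FG = 259/(259 − 7.7) = 1.0306
ABV = (1.0738 − 1.0306)·131.25

5.6644 % ABV


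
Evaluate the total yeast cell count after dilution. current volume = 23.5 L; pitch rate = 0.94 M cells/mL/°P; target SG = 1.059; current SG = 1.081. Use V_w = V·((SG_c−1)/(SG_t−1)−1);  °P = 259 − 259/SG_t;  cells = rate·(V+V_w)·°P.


V_w = 23.5·((1.081−1)/(1.059−1)−1) = 8.7627
V_final = 23.5 + 8.7627 = 32.2627
°P = 259 − 259/1.059 = 14.4297
cells = 0.94·32.2627·14.4297

437.6073 billion cells


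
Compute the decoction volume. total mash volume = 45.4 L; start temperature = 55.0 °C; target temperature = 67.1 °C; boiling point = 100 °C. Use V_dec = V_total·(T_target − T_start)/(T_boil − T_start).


V_dec = 45.4·(67.1 − 55.0)/(100 − 55.0)

12.2076 L


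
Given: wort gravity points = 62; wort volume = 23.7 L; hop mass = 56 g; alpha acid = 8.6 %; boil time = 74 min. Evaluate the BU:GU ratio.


U = 1.65·0.000125^(GP/1000)·(1−e^(−0.04t))/4.15;  IBU = (α/100)·m·U·1000/V;  BU:GU = IBU/GP
U = 1.65·0.000125^(62/1000)·(1−e^(−0.04·74))/4.15 = 0.2159
IBU = (8.6/100)·56·0.2159·1000/23.7 = 43.8807
BU:GU = 43.8807/62

0.7078


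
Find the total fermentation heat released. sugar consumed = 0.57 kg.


Q = m_sugar · 590 kJ/kg
Q = 0.57 · 590

336.3000 kJ


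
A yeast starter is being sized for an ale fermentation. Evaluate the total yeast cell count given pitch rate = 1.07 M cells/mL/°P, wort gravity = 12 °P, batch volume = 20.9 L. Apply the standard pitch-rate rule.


cells (billions) = rate · V_L · °P
cells = 1.07 · 20.9 · 12

268.3560 billion cells


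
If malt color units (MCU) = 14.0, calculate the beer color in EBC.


SRM = 1.4922·MCU^0.6859;  EBC = SRM·1.97
SRM = 1.4922·14.0^0.6859 = 9.1192
EBC = 9.1192·1.97

17.9648 EBC


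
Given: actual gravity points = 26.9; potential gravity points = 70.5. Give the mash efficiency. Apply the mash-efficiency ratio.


efficiency = actual / potential × 100
efficiency = 26.9 / 70.5 × 100

38.1560 %


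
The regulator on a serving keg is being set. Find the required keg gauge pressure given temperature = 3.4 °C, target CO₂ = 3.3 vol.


psi = vols/(0.01821 + 0.09011·e^(−0.04·T)) − 14.695
psi = 3.3/(0.01821 + 0.09011·e^(−0.04·3.4)) − 14.695

19.3741 psi


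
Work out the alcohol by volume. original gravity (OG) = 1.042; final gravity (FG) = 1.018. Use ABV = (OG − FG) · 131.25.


ABV = (1.042 − 1.018) · 131.25

3.1500 % ABV


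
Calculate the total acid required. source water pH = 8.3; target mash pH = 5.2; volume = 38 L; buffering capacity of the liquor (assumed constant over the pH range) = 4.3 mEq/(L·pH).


acid = buffering capacity · (pH_source − pH_target) · V
acid = 4.3 · (8.3 − 5.2) · 38

506.5400 mEq


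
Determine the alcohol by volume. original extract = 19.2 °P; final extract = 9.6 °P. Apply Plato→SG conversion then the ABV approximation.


SG = 259/(259 − P);  ABV = (OG − FG)·131.25
OG = 259/(259 − 19.2) = 1.0801
FG = 259/(259 − 9.6) = 1.0385
ABV = (1.0801 − 1.0385)·131.25

5.4566 % ABV


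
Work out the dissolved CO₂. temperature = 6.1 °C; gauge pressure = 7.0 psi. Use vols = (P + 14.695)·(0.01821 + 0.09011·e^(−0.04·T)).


vols = (7.0 + 14.695)·(0.01821 + 0.09011·e^(−0.04·6.1))

1.9267 volumes


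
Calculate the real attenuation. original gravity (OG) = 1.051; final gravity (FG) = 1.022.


AA = (OG−FG)/(OG−1)·100;  RA = AA·0.8192
AA = (1.051 − 1.022)/(1.051 − 1)·100 = 56.8627
RA = 56.8627·0.8192

46.5820 %


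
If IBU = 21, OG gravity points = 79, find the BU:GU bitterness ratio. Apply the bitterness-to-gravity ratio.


BU:GU = IBU / OG_points
BU:GU = 21 / 79

0.2658


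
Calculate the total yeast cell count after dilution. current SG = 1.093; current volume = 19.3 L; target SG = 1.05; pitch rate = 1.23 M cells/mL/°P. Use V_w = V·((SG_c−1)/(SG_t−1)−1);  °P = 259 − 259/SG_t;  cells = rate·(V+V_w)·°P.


V_w = 19.3·((1.093−1)/(1.05−1)−1) = 16.5980
V_final = 19.3 + 16.5980 = 35.8980
°P = 259 − 259/1.05 = 12.3333
cells = 1.23·35.8980·12.3333

544.5727 billion cells


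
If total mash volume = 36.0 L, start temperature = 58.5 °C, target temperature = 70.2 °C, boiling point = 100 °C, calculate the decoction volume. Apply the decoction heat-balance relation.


V_dec = V_total·(T_target − T_start)/(T_boil − T_start)
V_dec = 36.0·(70.2 − 58.5)/(100 − 58.5)

10.1494 L


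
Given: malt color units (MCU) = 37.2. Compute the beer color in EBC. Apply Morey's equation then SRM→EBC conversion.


SRM = 1.4922·MCU^0.6859;  EBC = SRM·1.97
SRM = 1.4922·37.2^0.6859 = 17.8264
EBC = 17.8264·1.97

35.1179 EBC


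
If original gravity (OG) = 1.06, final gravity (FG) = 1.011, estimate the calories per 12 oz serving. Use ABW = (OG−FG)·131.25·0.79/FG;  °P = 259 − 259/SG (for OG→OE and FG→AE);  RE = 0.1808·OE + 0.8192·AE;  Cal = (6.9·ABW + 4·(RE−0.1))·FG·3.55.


ABW = (1.06 − 1.011)·131.25·0.79/1.011 = 5.0254
OE = 259 − 259/1.06 = 14.6604 °P
AE = 259 − 259/1.011 = 2.8180 °P
RE = 0.1808·14.6604 + 0.8192·2.8180 = 4.9591 °P
Cal = (6.9·5.0254 + 4·(4.9591−0.1))·1.011·3.55

194.2097 kcal


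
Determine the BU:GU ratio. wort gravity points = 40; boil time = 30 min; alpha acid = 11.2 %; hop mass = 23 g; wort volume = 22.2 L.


U = 1.65·0.000125^(GP/1000)·(1−e^(−0.04t))/4.15;  IBU = (α/100)·m·U·1000/V;  BU:GU = IBU/GP
U = 1.65·0.000125^(40/1000)·(1−e^(−0.04·30))/4.15 = 0.1939
IBU = (11.2/100)·23·0.1939·1000/22.2 = 22.5041
BU:GU = 22.5041/40

0.5626


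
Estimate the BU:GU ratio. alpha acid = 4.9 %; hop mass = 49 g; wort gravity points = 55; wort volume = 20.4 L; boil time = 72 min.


U = 1.65·0.000125^(GP/1000)·(1−e^(−0.04t))/4.15;  IBU = (α/100)·m·U·1000/V;  BU:GU = IBU/GP
U = 1.65·0.000125^(55/1000)·(1−e^(−0.04·72))/4.15 = 0.2289
IBU = (4.9/100)·49·0.2289·1000/20.4 = 26.9425
BU:GU = 26.9425/55

0.4899


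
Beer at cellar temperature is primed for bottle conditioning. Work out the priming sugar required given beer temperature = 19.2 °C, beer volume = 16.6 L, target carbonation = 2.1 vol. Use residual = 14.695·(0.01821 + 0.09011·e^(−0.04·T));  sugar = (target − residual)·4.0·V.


residual = 14.695·(0.01821 + 0.09011·e^(−0.04·19.2)) = 0.8819
sugar = (2.1 − 0.8819)·4.0·16.6

80.8799 g


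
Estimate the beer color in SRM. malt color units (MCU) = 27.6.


SRM = 1.4922 · MCU^0.6859
SRM = 1.4922 · 27.6^0.6859

14.5260 SRM


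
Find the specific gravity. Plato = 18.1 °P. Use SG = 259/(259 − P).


SG = 259/(259 − 18.1)

1.0751


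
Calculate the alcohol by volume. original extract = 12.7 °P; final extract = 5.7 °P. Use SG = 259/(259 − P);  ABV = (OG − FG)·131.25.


OG = 259/(259 − 12.7) = 1.0516
FG = 259/(259 − 5.7) = 1.0225
ABV = (1.0516 − 1.0225)·131.25

3.8141 % ABV


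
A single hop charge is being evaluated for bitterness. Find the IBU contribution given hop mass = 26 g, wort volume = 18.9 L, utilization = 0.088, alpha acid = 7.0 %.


IBU = (α/100)·mass·U·1000 / V
IBU = (7.0/100)·26·0.088·1000 / 18.9

8.4741 IBU


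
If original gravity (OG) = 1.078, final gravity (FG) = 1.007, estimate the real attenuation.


AA = (OG−FG)/(OG−1)·100;  RA = AA·0.8192
AA = (1.078 − 1.007)/(1.078 − 1)·100 = 91.0256
RA = 91.0256·0.8192

74.5682 %


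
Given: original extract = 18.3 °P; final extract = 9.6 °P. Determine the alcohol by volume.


SG = 259/(259 − P);  ABV = (OG − FG)·131.25
OG = 259/(259 − 18.3) = 1.0760
FG = 259/(259 − 9.6) = 1.0385
ABV = (1.0760 − 1.0385)·131.25

4.9266 % ABV


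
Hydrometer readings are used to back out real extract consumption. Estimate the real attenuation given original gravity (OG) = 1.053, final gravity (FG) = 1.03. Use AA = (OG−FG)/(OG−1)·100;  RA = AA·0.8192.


AA = (1.053 − 1.03)/(1.053 − 1)·100 = 43.3962
RA = 43.3962·0.8192

35.5502 %


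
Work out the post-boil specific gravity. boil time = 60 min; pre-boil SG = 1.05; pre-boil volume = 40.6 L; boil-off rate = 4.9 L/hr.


V_post = V_pre − rate·(t/60);  SG_post = 1 + (SG_pre−1)·V_pre/V_post
V_post = 40.6 − 4.9·(60/60) = 35.7000
SG_post = 1 + (1.05 − 1)·40.6/35.7000

1.0569


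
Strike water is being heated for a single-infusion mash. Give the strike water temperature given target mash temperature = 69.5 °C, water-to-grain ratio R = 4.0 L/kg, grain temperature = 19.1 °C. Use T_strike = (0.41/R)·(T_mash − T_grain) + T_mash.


T_strike = (0.41/4.0)·(69.5 − 19.1) + 69.5

74.6660 °C


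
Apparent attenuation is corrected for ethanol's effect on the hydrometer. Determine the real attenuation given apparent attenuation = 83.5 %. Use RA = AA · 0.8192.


RA = 83.5 · 0.8192

68.4032 %


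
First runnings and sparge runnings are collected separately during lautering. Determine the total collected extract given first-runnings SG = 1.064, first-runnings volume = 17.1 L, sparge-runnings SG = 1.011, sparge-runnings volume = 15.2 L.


total = Σ (SG_i − 1)·1000·V_i
first = (1.064 − 1)·1000·17.1 = 1094.4000
sparge = (1.011 − 1)·1000·15.2 = 167.2000
total = 1094.4000 + 167.2000

1261.6000 gravity·L


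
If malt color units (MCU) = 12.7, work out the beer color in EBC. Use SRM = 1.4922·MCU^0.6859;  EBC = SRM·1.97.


SRM = 1.4922·12.7^0.6859 = 8.5295
EBC = 8.5295·1.97

16.8032 EBC


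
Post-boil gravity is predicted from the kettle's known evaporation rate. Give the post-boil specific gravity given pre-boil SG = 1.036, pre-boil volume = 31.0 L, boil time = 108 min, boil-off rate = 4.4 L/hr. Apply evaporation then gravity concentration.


V_post = V_pre − rate·(t/60);  SG_post = 1 + (SG_pre−1)·V_pre/V_post
V_post = 31.0 − 4.4·(108/60) = 23.0800
SG_post = 1 + (1.036 − 1)·31.0/23.0800

1.0484


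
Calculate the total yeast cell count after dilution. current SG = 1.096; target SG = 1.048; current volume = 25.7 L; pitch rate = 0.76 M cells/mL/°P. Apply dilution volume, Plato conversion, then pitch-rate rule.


V_w = V·((SG_c−1)/(SG_t−1)−1);  °P = 259 − 259/SG_t;  cells = rate·(V+V_w)·°P
V_w = 25.7·((1.096−1)/(1.048−1)−1) = 25.7000
V_final = 25.7 + 25.7000 = 51.4000
°P = 259 − 259/1.048 = 11.8626
cells = 0.76·51.4000·11.8626

463.4004 billion cells


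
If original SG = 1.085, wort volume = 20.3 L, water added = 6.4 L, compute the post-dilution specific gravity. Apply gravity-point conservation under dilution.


SG_new = 1 + (SG_old − 1)·V_old/(V_old + V_water)
pts = (1.085 − 1)·1000·20.3/(20.3 + 6.4) = 64.6255
SG_new = 1 + 64.6255/1000

1.0646


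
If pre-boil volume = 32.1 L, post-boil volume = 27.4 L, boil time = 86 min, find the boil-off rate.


rate = (V_pre − V_post) / (t_min/60)
rate = (32.1 − 27.4) / (86/60)

3.2791 L/hr


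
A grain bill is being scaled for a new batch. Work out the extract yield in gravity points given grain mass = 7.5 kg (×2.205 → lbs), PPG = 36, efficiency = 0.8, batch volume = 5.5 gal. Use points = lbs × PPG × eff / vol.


lbs = 7.5 × 2.205 = 16.5375
points = 16.5375 × 36 × 0.8 / 5.5

86.5964 points


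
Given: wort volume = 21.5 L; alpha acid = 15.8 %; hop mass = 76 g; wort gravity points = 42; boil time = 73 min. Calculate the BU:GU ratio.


U = 1.65·0.000125^(GP/1000)·(1−e^(−0.04t))/4.15;  IBU = (α/100)·m·U·1000/V;  BU:GU = IBU/GP
U = 1.65·0.000125^(42/1000)·(1−e^(−0.04·73))/4.15 = 0.2579
IBU = (15.8/100)·76·0.2579·1000/21.5 = 144.0323
BU:GU = 144.0323/42

3.4293


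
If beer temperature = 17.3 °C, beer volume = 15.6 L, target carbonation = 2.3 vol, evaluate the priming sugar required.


residual = 14.695·(0.01821 + 0.09011·e^(−0.04·T));  sugar = (target − residual)·4.0·V
residual = 14.695·(0.01821 + 0.09011·e^(−0.04·17.3)) = 0.9304
sugar = (2.3 − 0.9304)·4.0·15.6

85.4606 g


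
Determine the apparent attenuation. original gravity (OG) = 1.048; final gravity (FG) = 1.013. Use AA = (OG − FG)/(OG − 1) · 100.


AA = (1.048 − 1.013)/(1.048 − 1) · 100

72.9167 %


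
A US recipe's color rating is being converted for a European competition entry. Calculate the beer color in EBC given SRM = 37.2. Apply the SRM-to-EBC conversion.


EBC = SRM · 1.97
EBC = 37.2 · 1.97

73.2840 EBC


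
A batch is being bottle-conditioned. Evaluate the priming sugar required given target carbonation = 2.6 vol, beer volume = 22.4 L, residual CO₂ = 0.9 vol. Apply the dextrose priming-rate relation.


sugar = (target − residual)·4.0·V
sugar = (2.6 − 0.9)·4.0·22.4

152.3200 g


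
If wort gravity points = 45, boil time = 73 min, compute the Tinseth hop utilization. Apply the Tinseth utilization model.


U = 1.65·0.000125^(GP/1000) · (1 − e^(−0.04·t))/4.15
bigness = 1.65·0.000125^(45/1000) = 1.1011
boil_factor = (1 − e^(−0.04·73))/4.15 = 0.2280
U = 1.1011 · 0.2280

0.2510


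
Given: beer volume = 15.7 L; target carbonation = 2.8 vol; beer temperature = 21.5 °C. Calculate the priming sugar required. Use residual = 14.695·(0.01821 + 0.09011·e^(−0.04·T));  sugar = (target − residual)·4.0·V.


residual = 14.695·(0.01821 + 0.09011·e^(−0.04·21.5)) = 0.8279
sugar = (2.8 − 0.8279)·4.0·15.7

123.8458 g


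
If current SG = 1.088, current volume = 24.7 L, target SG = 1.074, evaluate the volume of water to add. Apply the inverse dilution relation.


V_water = V·((SG_curr − 1)/(SG_target − 1) − 1)
V_water = 24.7·((1.088 − 1)/(1.074 − 1) − 1)

4.6730 L


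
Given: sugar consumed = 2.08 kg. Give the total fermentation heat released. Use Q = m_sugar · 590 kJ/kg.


Q = 2.08 · 590

1227.2000 kJ


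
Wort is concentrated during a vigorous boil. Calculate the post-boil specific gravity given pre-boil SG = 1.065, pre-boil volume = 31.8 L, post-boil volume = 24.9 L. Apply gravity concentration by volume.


SG_post = 1 + (SG_pre − 1)·V_pre/V_post
pts_pre = (1.065 − 1)·1000 = 65.0000
pts_post = 65.0000·31.8/24.9 = 83.0120
SG_post = 1 + 83.0120/1000

1.0830


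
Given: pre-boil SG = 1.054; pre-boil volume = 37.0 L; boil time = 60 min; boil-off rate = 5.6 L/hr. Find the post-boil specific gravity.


V_post = V_pre − rate·(t/60);  SG_post = 1 + (SG_pre−1)·V_pre/V_post
V_post = 37.0 − 5.6·(60/60) = 31.4000
SG_post = 1 + (1.054 − 1)·37.0/31.4000

1.0636


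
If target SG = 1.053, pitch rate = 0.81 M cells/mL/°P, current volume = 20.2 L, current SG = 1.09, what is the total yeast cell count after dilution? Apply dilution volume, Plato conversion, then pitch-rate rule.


V_w = V·((SG_c−1)/(SG_t−1)−1);  °P = 259 − 259/SG_t;  cells = rate·(V+V_w)·°P
V_w = 20.2·((1.09−1)/(1.053−1)−1) = 14.1019
V_final = 20.2 + 14.1019 = 34.3019
°P = 259 − 259/1.053 = 13.0361
cells = 0.81·34.3019·13.0361

362.2015 billion cells


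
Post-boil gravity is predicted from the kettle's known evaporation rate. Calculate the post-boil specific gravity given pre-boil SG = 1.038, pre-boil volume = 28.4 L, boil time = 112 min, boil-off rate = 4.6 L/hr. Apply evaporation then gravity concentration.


V_post = V_pre − rate·(t/60);  SG_post = 1 + (SG_pre−1)·V_pre/V_post
V_post = 28.4 − 4.6·(112/60) = 19.8133
SG_post = 1 + (1.038 − 1)·28.4/19.8133

1.0545


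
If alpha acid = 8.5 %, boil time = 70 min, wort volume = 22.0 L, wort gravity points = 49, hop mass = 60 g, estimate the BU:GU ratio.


U = 1.65·0.000125^(GP/1000)·(1−e^(−0.04t))/4.15;  IBU = (α/100)·m·U·1000/V;  BU:GU = IBU/GP
U = 1.65·0.000125^(49/1000)·(1−e^(−0.04·70))/4.15 = 0.2404
IBU = (8.5/100)·60·0.2404·1000/22.0 = 55.7295
BU:GU = 55.7295/49

1.1373


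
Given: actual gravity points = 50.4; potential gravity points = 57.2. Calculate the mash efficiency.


efficiency = actual / potential × 100
efficiency = 50.4 / 57.2 × 100

88.1119 %


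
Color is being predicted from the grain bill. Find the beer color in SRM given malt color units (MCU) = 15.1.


SRM = 1.4922 · MCU^0.6859
SRM = 1.4922 · 15.1^0.6859

9.6048 SRM


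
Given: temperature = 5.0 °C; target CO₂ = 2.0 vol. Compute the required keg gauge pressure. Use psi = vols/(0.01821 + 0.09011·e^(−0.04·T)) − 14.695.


psi = 2.0/(0.01821 + 0.09011·e^(−0.04·5.0)) − 14.695

7.0475 psi


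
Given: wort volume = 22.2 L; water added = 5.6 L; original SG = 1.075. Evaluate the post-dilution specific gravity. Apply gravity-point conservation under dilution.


SG_new = 1 + (SG_old − 1)·V_old/(V_old + V_water)
pts = (1.075 − 1)·1000·22.2/(22.2 + 5.6) = 59.8921
SG_new = 1 + 59.8921/1000

1.0599


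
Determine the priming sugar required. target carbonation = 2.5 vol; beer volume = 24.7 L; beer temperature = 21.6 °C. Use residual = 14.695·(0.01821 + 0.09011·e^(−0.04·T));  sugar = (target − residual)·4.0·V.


residual = 14.695·(0.01821 + 0.09011·e^(−0.04·21.6)) = 0.8257
sugar = (2.5 − 0.8257)·4.0·24.7

165.4212 g


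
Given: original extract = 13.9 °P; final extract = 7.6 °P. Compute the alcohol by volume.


SG = 259/(259 − P);  ABV = (OG − FG)·131.25
OG = 259/(259 − 13.9) = 1.0567
FG = 259/(259 − 7.6) = 1.0302
ABV = (1.0567 − 1.0302)·131.25

3.4756 % ABV


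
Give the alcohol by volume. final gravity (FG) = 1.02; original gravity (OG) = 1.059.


ABV = (OG − FG) · 131.25
ABV = (1.059 − 1.02) · 131.25

5.1187 % ABV


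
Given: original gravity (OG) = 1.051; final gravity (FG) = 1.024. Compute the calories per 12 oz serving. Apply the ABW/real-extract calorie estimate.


ABW = (OG−FG)·131.25·0.79/FG;  °P = 259 − 259/SG (for OG→OE and FG→AE);  RE = 0.1808·OE + 0.8192·AE;  Cal = (6.9·ABW + 4·(RE−0.1))·FG·3.55
ABW = (1.051 − 1.024)·131.25·0.79/1.024 = 2.7339
OE = 259 − 259/1.051 = 12.5680 °P
AE = 259 − 259/1.024 = 6.0703 °P
RE = 0.1808·12.5680 + 0.8192·6.0703 = 7.2451 °P
Cal = (6.9·2.7339 + 4·(7.2451−0.1))·1.024·3.55

172.4708 kcal


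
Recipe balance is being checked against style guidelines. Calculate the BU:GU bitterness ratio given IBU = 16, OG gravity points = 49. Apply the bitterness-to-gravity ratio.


BU:GU = IBU / OG_points
BU:GU = 16 / 49

0.3265


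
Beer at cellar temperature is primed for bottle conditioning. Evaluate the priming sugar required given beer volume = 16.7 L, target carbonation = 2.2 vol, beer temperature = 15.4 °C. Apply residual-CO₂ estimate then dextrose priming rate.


residual = 14.695·(0.01821 + 0.09011·e^(−0.04·T));  sugar = (target − residual)·4.0·V
residual = 14.695·(0.01821 + 0.09011·e^(−0.04·15.4)) = 0.9828
sugar = (2.2 − 0.9828)·4.0·16.7

81.3104 g


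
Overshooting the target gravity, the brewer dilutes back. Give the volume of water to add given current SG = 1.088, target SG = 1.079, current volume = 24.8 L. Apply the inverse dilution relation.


V_water = V·((SG_curr − 1)/(SG_target − 1) − 1)
V_water = 24.8·((1.088 − 1)/(1.079 − 1) − 1)

2.8253 L


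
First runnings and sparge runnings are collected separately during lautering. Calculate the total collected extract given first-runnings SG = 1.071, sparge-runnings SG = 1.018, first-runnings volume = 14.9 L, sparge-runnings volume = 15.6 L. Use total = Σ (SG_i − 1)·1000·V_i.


first = (1.071 − 1)·1000·14.9 = 1057.9000
sparge = (1.018 − 1)·1000·15.6 = 280.8000
total = 1057.9000 + 280.8000

1338.7000 gravity·L


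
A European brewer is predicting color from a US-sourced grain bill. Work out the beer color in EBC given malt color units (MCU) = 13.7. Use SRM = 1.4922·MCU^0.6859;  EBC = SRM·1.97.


SRM = 1.4922·13.7^0.6859 = 8.9847
EBC = 8.9847·1.97

17.6999 EBC


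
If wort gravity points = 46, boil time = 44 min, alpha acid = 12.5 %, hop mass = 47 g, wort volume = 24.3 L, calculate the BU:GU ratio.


U = 1.65·0.000125^(GP/1000)·(1−e^(−0.04t))/4.15;  IBU = (α/100)·m·U·1000/V;  BU:GU = IBU/GP
U = 1.65·0.000125^(46/1000)·(1−e^(−0.04·44))/4.15 = 0.2177
IBU = (12.5/100)·47·0.2177·1000/24.3 = 52.6383
BU:GU = 52.6383/46

1.1443


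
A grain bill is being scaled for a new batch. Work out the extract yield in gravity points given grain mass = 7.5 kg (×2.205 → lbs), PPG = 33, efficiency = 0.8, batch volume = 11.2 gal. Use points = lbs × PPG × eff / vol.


lbs = 7.5 × 2.205 = 16.5375
points = 16.5375 × 33 × 0.8 / 11.2

38.9813 points


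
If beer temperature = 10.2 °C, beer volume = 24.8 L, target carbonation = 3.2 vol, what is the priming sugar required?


residual = 14.695·(0.01821 + 0.09011·e^(−0.04·T));  sugar = (target − residual)·4.0·V
residual = 14.695·(0.01821 + 0.09011·e^(−0.04·10.2)) = 1.1481
sugar = (3.2 − 1.1481)·4.0·24.8

203.5446 g


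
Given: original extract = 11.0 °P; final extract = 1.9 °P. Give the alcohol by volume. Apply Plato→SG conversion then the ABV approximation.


SG = 259/(259 − P);  ABV = (OG − FG)·131.25
OG = 259/(259 − 11.0) = 1.0444
FG = 259/(259 − 1.9) = 1.0074
ABV = (1.0444 − 1.0074)·131.25

4.8516 % ABV


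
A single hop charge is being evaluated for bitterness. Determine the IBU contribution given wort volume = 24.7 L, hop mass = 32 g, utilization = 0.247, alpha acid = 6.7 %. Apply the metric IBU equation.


IBU = (α/100)·mass·U·1000 / V
IBU = (6.7/100)·32·0.247·1000 / 24.7

21.4400 IBU


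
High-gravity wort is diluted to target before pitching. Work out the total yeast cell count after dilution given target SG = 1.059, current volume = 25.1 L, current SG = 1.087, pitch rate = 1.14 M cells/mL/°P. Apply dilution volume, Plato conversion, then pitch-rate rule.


V_w = V·((SG_c−1)/(SG_t−1)−1);  °P = 259 − 259/SG_t;  cells = rate·(V+V_w)·°P
V_w = 25.1·((1.087−1)/(1.059−1)−1) = 11.9119
V_final = 25.1 + 11.9119 = 37.0119
°P = 259 − 259/1.059 = 14.4297
cells = 1.14·37.0119·14.4297

608.8378 billion cells


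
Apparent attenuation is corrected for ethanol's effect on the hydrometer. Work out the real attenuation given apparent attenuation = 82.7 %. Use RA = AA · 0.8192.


RA = 82.7 · 0.8192

67.7478 %


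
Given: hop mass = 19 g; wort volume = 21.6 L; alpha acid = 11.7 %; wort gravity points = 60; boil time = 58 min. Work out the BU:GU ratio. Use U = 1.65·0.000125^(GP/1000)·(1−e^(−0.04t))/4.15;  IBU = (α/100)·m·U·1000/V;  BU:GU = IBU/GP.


U = 1.65·0.000125^(60/1000)·(1−e^(−0.04·58))/4.15 = 0.2091
IBU = (11.7/100)·19·0.2091·1000/21.6 = 21.5184
BU:GU = 21.5184/60

0.3586


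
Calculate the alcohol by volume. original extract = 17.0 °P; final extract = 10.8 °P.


SG = 259/(259 − P);  ABV = (OG − FG)·131.25
OG = 259/(259 − 17.0) = 1.0702
FG = 259/(259 − 10.8) = 1.0435
ABV = (1.0702 − 1.0435)·131.25

3.5089 % ABV


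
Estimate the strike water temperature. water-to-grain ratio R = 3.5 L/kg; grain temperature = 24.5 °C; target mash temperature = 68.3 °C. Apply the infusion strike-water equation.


T_strike = (0.41/R)·(T_mash − T_grain) + T_mash
T_strike = (0.41/3.5)·(68.3 − 24.5) + 68.3

73.4309 °C


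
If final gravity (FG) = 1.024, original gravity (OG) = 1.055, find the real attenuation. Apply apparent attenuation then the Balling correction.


AA = (OG−FG)/(OG−1)·100;  RA = AA·0.8192
AA = (1.055 − 1.024)/(1.055 − 1)·100 = 56.3636
RA = 56.3636·0.8192

46.1731 %


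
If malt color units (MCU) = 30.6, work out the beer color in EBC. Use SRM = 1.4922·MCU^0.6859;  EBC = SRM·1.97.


SRM = 1.4922·30.6^0.6859 = 15.5913
EBC = 15.5913·1.97

30.7149 EBC


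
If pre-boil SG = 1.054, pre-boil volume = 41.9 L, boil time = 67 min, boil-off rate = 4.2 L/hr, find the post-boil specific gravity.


V_post = V_pre − rate·(t/60);  SG_post = 1 + (SG_pre−1)·V_pre/V_post
V_post = 41.9 − 4.2·(67/60) = 37.2100
SG_post = 1 + (1.054 − 1)·41.9/37.2100

1.0608


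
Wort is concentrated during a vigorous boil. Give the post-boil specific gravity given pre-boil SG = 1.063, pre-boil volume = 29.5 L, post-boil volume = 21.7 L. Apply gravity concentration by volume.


SG_post = 1 + (SG_pre − 1)·V_pre/V_post
pts_pre = (1.063 − 1)·1000 = 63.0000
pts_post = 63.0000·29.5/21.7 = 85.6452
SG_post = 1 + 85.6452/1000

1.0856


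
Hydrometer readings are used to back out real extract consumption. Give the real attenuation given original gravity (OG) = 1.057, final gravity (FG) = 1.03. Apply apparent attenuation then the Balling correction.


AA = (OG−FG)/(OG−1)·100;  RA = AA·0.8192
AA = (1.057 − 1.03)/(1.057 − 1)·100 = 47.3684
RA = 47.3684·0.8192

38.8042 %


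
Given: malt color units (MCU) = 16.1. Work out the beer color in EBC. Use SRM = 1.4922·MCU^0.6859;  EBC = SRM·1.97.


SRM = 1.4922·16.1^0.6859 = 10.0367
EBC = 10.0367·1.97

19.7722 EBC


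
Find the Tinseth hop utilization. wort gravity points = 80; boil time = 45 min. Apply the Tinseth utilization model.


U = 1.65·0.000125^(GP/1000) · (1 − e^(−0.04·t))/4.15
bigness = 1.65·0.000125^(80/1000) = 0.8040
boil_factor = (1 − e^(−0.04·45))/4.15 = 0.2011
U = 0.8040 · 0.2011

0.1617


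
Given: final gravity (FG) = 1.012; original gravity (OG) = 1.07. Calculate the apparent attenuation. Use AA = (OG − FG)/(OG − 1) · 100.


AA = (1.07 − 1.012)/(1.07 − 1) · 100

82.8571 %


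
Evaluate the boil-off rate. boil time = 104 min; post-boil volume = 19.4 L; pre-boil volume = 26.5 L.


rate = (V_pre − V_post) / (t_min/60)
rate = (26.5 − 19.4) / (104/60)

4.0962 L/hr
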